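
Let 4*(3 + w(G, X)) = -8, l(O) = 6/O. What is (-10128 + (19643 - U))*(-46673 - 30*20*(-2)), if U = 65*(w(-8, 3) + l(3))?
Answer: -441542830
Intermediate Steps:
w(G, X) = -5 (w(G, X) = -3 + (¼)*(-8) = -3 - 2 = -5)
U = -195 (U = 65*(-5 + 6/3) = 65*(-5 + 6*(⅓)) = 65*(-5 + 2) = 65*(-3) = -195)
(-10128 + (19643 - U))*(-46673 - 30*20*(-2)) = (-10128 + (19643 - 1*(-195)))*(-46673 - 30*20*(-2)) = (-10128 + (19643 + 195))*(-46673 - 600*(-2)) = (-10128 + 19838)*(-46673 + 1200) = 9710*(-45473) = -441542830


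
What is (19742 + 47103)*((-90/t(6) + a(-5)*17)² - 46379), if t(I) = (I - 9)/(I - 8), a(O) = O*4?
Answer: 7594995745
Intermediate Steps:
a(O) = 4*O
t(I) = (-9 + I)/(-8 + I)
(19742 + 47103)*((-90/t(6) + a(-5)*17)² - 46379) = (19742 + 47103)*((-90*(-8 + 6)/(-9 + 6) + (4*(-5))*17)² - 46379) = 66845*((-90/(-3/(-2)) - 20*17)² - 46379) = 66845*((-90/((-½*(-3))) - 340)² - 46379) = 66845*((-90/3/2 - 340)² - 46379) = 66845*((-90*⅔ - 340)² - 46379) = 66845*((-60 - 340)² - 46379) = 66845*((-400)² - 46379) = 66845*(160000 - 46379) = 66845*113621 = 7594995745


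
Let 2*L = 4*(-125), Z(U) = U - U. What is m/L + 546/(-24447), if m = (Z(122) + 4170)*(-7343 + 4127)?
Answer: 10928391178/203725 ≈ 53643.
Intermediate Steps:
Z(U) = 0
L = -250 (L = (4*(-125))/2 = (½)*(-500) = -250)
m = -13410720 (m = (0 + 4170)*(-7343 + 4127) = 4170*(-3216) = -13410720)
m/L + 546/(-24447) = -13410720/(-250) + 546/(-24447) = -13410720*(-1/250) + 546*(-1/24447) = 1341072/25 - 182/8149 = 10928391178/203725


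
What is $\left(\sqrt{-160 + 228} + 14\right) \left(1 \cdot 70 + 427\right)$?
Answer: $6958 + 994 \sqrt{17} \approx 11056.0$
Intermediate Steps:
$\left(\sqrt{-160 + 228} + 14\right) \left(1 \cdot 70 + 427\right) = \left(\sqrt{68} + 14\right) \left(70 + 427\right) = \left(2 \sqrt{17} + 14\right) 497 = \left(14 + 2 \sqrt{17}\right) 497 = 6958 + 994 \sqrt{17}$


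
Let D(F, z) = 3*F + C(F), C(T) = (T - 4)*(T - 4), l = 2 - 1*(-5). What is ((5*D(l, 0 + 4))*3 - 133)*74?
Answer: 23458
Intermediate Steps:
l = 7 (l = 2 + 5 = 7)
C(T) = (-4 + T)² (C(T) = (-4 + T)*(-4 + T) = (-4 + T)²)
D(F, z) = (-4 + F)² + 3*F (D(F, z) = 3*F + (-4 + F)² = (-4 + F)² + 3*F)
((5*D(l, 0 + 4))*3 - 133)*74 = ((5*((-4 + 7)² + 3*7))*3 - 133)*74 = ((5*(3² + 21))*3 - 133)*74 = ((5*(9 + 21))*3 - 133)*74 = ((5*30)*3 - 133)*74 = (150*3 - 133)*74 = (450 - 133)*74 = 317*74 = 23458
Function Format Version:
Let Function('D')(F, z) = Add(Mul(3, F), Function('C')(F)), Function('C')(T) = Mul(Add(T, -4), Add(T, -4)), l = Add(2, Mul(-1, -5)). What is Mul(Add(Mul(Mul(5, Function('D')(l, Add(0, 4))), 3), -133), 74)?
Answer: 23458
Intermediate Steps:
l = 7 (l = Add(2, 5) = 7)
Function('C')(T) = Pow(Add(-4, T), 2) (Function('C')(T) = Mul(Add(-4, T), Add(-4, T)) = Pow(Add(-4, T), 2))
Function('D')(F, z) = Add(Pow(Add(-4, F), 2), Mul(3, F)) (Function('D')(F, z) = Add(Mul(3, F), Pow(Add(-4, F), 2)) = Add(Pow(Add(-4, F), 2), Mul(3, F)))
Mul(Add(Mul(Mul(5, Function('D')(l, Add(0, 4))), 3), -133), 74) = Mul(Add(Mul(Mul(5, Add(Pow(Add(-4, 7), 2), Mul(3, 7))), 3), -133), 74) = Mul(Add(Mul(Mul(5, Add(Pow(3, 2), 21)), 3), -133), 74) = Mul(Add(Mul(Mul(5, Add(9, 21)), 3), -133), 74) = Mul(Add(Mul(Mul(5, 30), 3), -133), 74) = Mul(Add(Mul(150, 3), -133), 74) = Mul(Add(450, -133), 74) = Mul(317, 74) = 23458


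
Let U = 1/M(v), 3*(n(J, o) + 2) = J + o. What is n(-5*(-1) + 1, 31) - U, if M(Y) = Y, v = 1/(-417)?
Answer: 1282/3 ≈ 427.33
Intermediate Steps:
v = -1/417 ≈ -0.0023981
n(J, o) = -2 + J/3 + o/3 (n(J, o) = -2 + (J + o)/3 = -2 + (J/3 + o/3) = -2 + J/3 + o/3)
U = -417 (U = 1/(-1/417) = -417)
n(-5*(-1) + 1, 31) - U = (-2 + (-5*(-1) + 1)/3 + (⅓)*31) - 1*(-417) = (-2 + (5 + 1)/3 + 31/3) + 417 = (-2 + (⅓)*6 + 31/3) + 417 = (-2 + 2 + 31/3) + 417 = 31/3 + 417 = 1282/3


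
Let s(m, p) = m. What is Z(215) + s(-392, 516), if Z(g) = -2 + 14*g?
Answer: 2616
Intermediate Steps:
Z(215) + s(-392, 516) = (-2 + 14*215) - 392 = (-2 + 3010) - 392 = 3008 - 392 = 2616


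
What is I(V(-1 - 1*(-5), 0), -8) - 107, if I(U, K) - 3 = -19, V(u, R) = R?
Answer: -123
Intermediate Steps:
I(U, K) = -16 (I(U, K) = 3 - 19 = -16)
I(V(-1 - 1*(-5), 0), -8) - 107 = -16 - 107 = -123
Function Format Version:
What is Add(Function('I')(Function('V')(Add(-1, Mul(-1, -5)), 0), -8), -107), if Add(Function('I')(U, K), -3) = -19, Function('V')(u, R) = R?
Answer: -123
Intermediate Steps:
Function('I')(U, K) = -16 (Function('I')(U, K) = Add(3, -19) = -16)
Add(Function('I')(Function('V')(Add(-1, Mul(-1, -5)), 0), -8), -107) = Add(-16, -107) = -123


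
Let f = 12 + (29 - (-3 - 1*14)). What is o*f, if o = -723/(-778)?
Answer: 20967/389 ≈ 53.900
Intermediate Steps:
f = 58 (f = 12 + (29 - (-3 - 14)) = 12 + (29 - 1*(-17)) = 12 + (29 + 17) = 12 + 46 = 58)
o = 723/778 (o = -723*(-1/778) = 723/778 ≈ 0.92931)
o*f = (723/778)*58 = 20967/389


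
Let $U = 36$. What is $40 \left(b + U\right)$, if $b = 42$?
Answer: $3120$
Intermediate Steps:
$40 \left(b + U\right) = 40 \left(42 + 36\right) = 40 \cdot 78 = 3120$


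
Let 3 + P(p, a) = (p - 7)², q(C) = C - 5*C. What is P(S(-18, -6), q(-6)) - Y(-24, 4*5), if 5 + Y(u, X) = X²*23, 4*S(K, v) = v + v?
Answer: -9098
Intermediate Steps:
S(K, v) = v/2 (S(K, v) = (v + v)/4 = (2*v)/4 = v/2)
q(C) = -4*C
P(p, a) = -3 + (-7 + p)² (P(p, a) = -3 + (p - 7)² = -3 + (-7 + p)²)
Y(u, X) = -5 + 23*X² (Y(u, X) = -5 + X²*23 = -5 + 23*X²)
P(S(-18, -6), q(-6)) - Y(-24, 4*5) = (-3 + (-7 + (½)*(-6))²) - (-5 + 23*(4*5)²) = (-3 + (-7 - 3)²) - (-5 + 23*20²) = (-3 + (-10)²) - (-5 + 23*400) = (-3 + 100) - (-5 + 9200) = 97 - 1*9195 = 97 - 9195 = -9098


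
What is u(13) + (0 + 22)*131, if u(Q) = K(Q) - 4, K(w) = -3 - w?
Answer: 2862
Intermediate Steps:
u(Q) = -7 - Q (u(Q) = (-3 - Q) - 4 = -7 - Q)
u(13) + (0 + 22)*131 = (-7 - 1*13) + (0 + 22)*131 = (-7 - 13) + 22*131 = -20 + 2882 = 2862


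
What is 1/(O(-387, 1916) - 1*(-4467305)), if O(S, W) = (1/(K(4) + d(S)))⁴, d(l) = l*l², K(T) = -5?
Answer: 11285783898316775538515321552896/50417038837870022947087188549860065281 ≈ 2.2385e-7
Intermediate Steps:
d(l) = l³
O(S, W) = (-5 + S³)⁻⁴ (O(S, W) = (1/(-5 + S³))⁴ = (-5 + S³)⁻⁴)
1/(O(-387, 1916) - 1*(-4467305)) = 1/((-5 + (-387)³)⁻⁴ - 1*(-4467305)) = 1/((-5 - 57960603)⁻⁴ + 4467305) = 1/((-57960608)⁻⁴ + 4467305) = 1/(1/11285783898316775538515321552896 + 4467305) = 1/(50417038837870022947087188549860065281/11285783898316775538515321552896) = 11285783898316775538515321552896/50417038837870022947087188549860065281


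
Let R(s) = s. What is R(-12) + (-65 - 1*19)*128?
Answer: -10764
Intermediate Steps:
R(-12) + (-65 - 1*19)*128 = -12 + (-65 - 1*19)*128 = -12 + (-65 - 19)*128 = -12 - 84*128 = -12 - 10752 = -10764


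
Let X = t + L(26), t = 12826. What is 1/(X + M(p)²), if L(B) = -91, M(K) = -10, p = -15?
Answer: 1/12835 ≈ 7.7912e-5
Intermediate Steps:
X = 12735 (X = 12826 - 91 = 12735)
1/(X + M(p)²) = 1/(12735 + (-10)²) = 1/(12735 + 100) = 1/12835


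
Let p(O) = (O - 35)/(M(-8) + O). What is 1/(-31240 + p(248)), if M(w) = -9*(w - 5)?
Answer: -365/11402387 ≈ -3.2011e-5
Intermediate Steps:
M(w) = 45 - 9*w (M(w) = -9*(-5 + w) = 45 - 9*w)
p(O) = (-35 + O)/(117 + O) (p(O) = (O - 35)/((45 - 9*(-8)) + O) = (-35 + O)/((45 + 72) + O) = (-35 + O)/(117 + O))
1/(-31240 + p(248)) = 1/(-31240 + (-35 + 248)/(117 + 248)) = 1/(-31240 + 213/365) = 1/(-11402387/365) = -365/11402387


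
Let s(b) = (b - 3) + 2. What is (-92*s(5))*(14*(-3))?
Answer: 15456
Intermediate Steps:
s(b) = -1 + b (s(b) = (-3 + b) + 2 = -1 + b)
(-92*s(5))*(14*(-3)) = (-92*(-1 + 5))*(14*(-3)) = -92*4*(-42) = -368*(-42) = 15456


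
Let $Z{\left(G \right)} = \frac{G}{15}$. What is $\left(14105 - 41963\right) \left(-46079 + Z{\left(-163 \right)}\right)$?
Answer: $\frac{6419857528}{5} \approx 1.284 \cdot 10^{9}$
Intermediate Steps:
$Z{\left(G \right)} = \frac{G}{15}$ ($Z{\left(G \right)} = G \frac{1}{15} = \frac{G}{15}$)
$\left(14105 - 41963\right) \left(-46079 + Z{\left(-163 \right)}\right) = \left(14105 - 41963\right) \left(-46079 + \frac{1}{15} \left(-163\right)\right) = - 27858 \left(-46079 - \frac{163}{15}\right) = \left(-27858\right) \left(- \frac{691348}{15}\right) = \frac{6419857528}{5}$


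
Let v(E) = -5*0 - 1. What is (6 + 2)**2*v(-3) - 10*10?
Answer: -164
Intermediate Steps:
v(E) = -1 (v(E) = 0 - 1 = -1)
(6 + 2)**2*v(-3) - 10*10 = (6 + 2)**2*(-1) - 10*10 = 8**2*(-1) - 100 = 64*(-1) - 100 = -64 - 100 = -164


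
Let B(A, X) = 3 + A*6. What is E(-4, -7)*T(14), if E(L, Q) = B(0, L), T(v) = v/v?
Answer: 3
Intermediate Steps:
T(v) = 1
B(A, X) = 3 + 6*A
E(L, Q) = 3 (E(L, Q) = 3 + 6*0 = 3 + 0 = 3)
E(-4, -7)*T(14) = 3*1 = 3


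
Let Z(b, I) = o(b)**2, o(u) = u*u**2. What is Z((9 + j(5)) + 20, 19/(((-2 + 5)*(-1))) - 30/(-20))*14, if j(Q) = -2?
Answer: 5423886846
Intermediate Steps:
o(u) = u**3
Z(b, I) = b**6 (Z(b, I) = (b**3)**2 = b**6)
Z((9 + j(5)) + 20, 19/(((-2 + 5)*(-1))) - 30/(-20))*14 = ((9 - 2) + 20)**6*14 = (7 + 20)**6*14 = 27**6*14 = 387420489*14 = 5423886846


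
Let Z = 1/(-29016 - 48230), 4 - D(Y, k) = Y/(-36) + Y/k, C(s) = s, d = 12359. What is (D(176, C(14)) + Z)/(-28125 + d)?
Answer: 17921135/76725207468 ≈ 0.00023358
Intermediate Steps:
D(Y, k) = 4 + Y/36 - Y/k (D(Y, k) = 4 - (Y/(-36) + Y/k) = 4 - (Y*(-1/36) + Y/k) = 4 - (-Y/36 + Y/k) = 4 + (Y/36 - Y/k) = 4 + Y/36 - Y/k)
Z = -1/77246 (Z = 1/(-77246) = -1/77246 ≈ -1.2946e-5)
(D(176, C(14)) + Z)/(-28125 + d) = ((4 + (1/36)*176 - 1*176/14) - 1/77246)/(-28125 + 12359) = ((4 + 44/9 - 1*176*1/14) - 1/77246)/(-15766) = ((4 + 44/9 - 88/7) - 1/77246)*(-1/15766) = (-232/63 - 1/77246)*(-1/15766) = -17921135/4866498*(-1/15766) = 17921135/76725207468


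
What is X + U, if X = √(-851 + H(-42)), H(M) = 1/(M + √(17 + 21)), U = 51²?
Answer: 2601 + √(-35743 + 851*√38)/√(42 - √38) ≈ 2601.0 + 29.172*I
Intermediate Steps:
U = 2601
H(M) = 1/(M + √38)
X = √(-851 + 1/(-42 + √38)) ≈ 29.172*I
X + U = √(-35743 + 851*√38)/√(42 - √38) + 2601 = 2601 + √(-35743 + 851*√38)/√(42 - √38)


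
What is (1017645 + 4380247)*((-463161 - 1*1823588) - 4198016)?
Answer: -35004061115380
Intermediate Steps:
(1017645 + 4380247)*((-463161 - 1*1823588) - 4198016) = 5397892*((-463161 - 1823588) - 4198016) = 5397892*(-2286749 - 4198016) = 5397892*(-6484765) = -35004061115380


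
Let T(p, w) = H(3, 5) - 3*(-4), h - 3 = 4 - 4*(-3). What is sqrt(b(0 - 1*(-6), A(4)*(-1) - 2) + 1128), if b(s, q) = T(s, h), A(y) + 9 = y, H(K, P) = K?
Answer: 3*sqrt(127) ≈ 33.808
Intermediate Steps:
h = 19 (h = 3 + (4 - 4*(-3)) = 3 + (4 + 12) = 3 + 16 = 19)
A(y) = -9 + y
T(p, w) = 15 (T(p, w) = 3 - 3*(-4) = 3 + 12 = 15)
b(s, q) = 15
sqrt(b(0 - 1*(-6), A(4)*(-1) - 2) + 1128) = sqrt(15 + 1128) = sqrt(1143) = 3*sqrt(127)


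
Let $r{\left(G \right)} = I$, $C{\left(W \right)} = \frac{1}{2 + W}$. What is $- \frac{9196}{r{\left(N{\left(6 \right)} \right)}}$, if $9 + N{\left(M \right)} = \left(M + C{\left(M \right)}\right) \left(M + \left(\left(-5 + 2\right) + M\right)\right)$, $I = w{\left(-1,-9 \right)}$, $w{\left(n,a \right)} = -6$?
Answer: $\frac{4598}{3} \approx 1532.7$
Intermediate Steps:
$I = -6$
$N{\left(M \right)} = -9 + \left(-3 + 2 M\right) \left(M + \frac{1}{2 + M}\right)$ ($N{\left(M \right)} = -9 + \left(M + \frac{1}{2 + M}\right) \left(M + \left(\left(-5 + 2\right) + M\right)\right) = -9 + \left(M + \frac{1}{2 + M}\right) \left(M + \left(-3 + M\right)\right) = -9 + \left(M + \frac{1}{2 + M}\right) \left(-3 + 2 M\right) = -9 + \left(-3 + 2 M\right) \left(M + \frac{1}{2 + M}\right)$)
$r{\left(G \right)} = -6$
$- \frac{9196}{r{\left(N{\left(6 \right)} \right)}} = - \frac{9196}{-6} = \left(-9196\right) \left(- \frac{1}{6}\right) = \frac{4598}{3}$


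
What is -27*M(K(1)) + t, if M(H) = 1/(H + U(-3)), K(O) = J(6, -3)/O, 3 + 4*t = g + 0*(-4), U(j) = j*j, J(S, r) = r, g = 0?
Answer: -21/4 ≈ -5.2500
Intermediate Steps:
U(j) = j²
t = -¾ (t = -¾ + (0 + 0*(-4))/4 = -¾ + (0 + 0)/4 = -¾ + (¼)*0 = -¾ + 0 = -¾ ≈ -0.75000)
K(O) = -3/O
M(H) = 1/(9 + H) (M(H) = 1/(H + (-3)²) = 1/(H + 9) = 1/(9 + H))
-27*M(K(1)) + t = -27/(9 - 3/1) - ¾ = -27/(9 - 3*1) - ¾ = -27/(9 - 3) - ¾ = -27/6 - ¾ = -27*⅙ - ¾ = -9/2 - ¾ = -21/4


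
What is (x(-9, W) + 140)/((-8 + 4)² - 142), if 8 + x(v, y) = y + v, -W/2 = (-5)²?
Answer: -73/126 ≈ -0.57936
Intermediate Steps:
W = -50 (W = -2*(-5)² = -2*25 = -50)
x(v, y) = -8 + v + y (x(v, y) = -8 + (y + v) = -8 + (v + y) = -8 + v + y)
(x(-9, W) + 140)/((-8 + 4)² - 142) = ((-8 - 9 - 50) + 140)/((-8 + 4)² - 142) = (-67 + 140)/((-4)² - 142) = 73/(16 - 142) = 73/(-126) = 73*(-1/126) = -73/126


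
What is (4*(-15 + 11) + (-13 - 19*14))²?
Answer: 87025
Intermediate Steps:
(4*(-15 + 11) + (-13 - 19*14))² = (4*(-4) + (-13 - 266))² = (-16 - 279)² = (-295)² = 87025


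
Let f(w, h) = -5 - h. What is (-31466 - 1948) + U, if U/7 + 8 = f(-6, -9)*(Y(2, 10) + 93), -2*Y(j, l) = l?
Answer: -31006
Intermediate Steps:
Y(j, l) = -l/2
U = 2408 (U = -56 + 7*((-5 - 1*(-9))*(-1/2*10 + 93)) = -56 + 7*((-5 + 9)*(-5 + 93)) = -56 + 7*(4*88) = -56 + 7*352 = -56 + 2464 = 2408)
(-31466 - 1948) + U = (-31466 - 1948) + 2408 = -33414 + 2408 = -31006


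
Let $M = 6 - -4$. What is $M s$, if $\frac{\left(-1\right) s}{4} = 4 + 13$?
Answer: $-680$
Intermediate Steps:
$M = 10$ ($M = 6 + 4 = 10$)
$s = -68$ ($s = - 4 \left(4 + 13\right) = \left(-4\right) 17 = -68$)
$M s = 10 \left(-68\right) = -680$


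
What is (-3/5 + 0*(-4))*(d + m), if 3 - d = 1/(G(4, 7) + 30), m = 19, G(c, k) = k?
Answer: -2439/185 ≈ -13.184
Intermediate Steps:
d = 110/37 (d = 3 - 1/(7 + 30) = 3 - 1/37 = 110/37 ≈ 2.9730)
(-3/5 + 0*(-4))*(d + m) = (-3/5 + 0*(-4))*(110/37 + 19) = (-3*⅕ + 0)*(813/37) = (-⅗ + 0)*(813/37) = -⅗*813/37 = -2439/185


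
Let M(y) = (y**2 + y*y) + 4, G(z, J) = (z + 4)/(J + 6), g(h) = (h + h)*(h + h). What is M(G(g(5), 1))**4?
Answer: 227015641027789056/5764801 ≈ 3.9380e+10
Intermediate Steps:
g(h) = 4*h**2 (g(h) = (2*h)*(2*h) = 4*h**2)
G(z, J) = (4 + z)/(6 + J)
M(y) = 4 + 2*y**2 (M(y) = (y**2 + y**2) + 4 = 2*y**2 + 4 = 4 + 2*y**2)
M(G(g(5), 1))**4 = (4 + 2*((4 + 4*5**2)/(6 + 1))**2)**4 = (4 + 2*((4 + 4*25)/7)**2)**4 = (4 + 2*((4 + 100)/7)**2)**4 = (4 + 2*((1/7)*104)**2)**4 = (4 + 2*(104/7)**2)**4 = (4 + 2*(10816/49))**4 = (4 + 21632/49)**4 = (21828/49)**4 = 227015641027789056/5764801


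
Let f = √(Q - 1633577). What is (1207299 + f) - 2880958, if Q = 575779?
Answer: -1673659 + I*√1057798 ≈ -1.6737e+6 + 1028.5*I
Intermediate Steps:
f = I*√1057798 (f = √(575779 - 1633577) = √(-1057798) = I*√1057798 ≈ 1028.5*I)
(1207299 + f) - 2880958 = (1207299 + I*√1057798) - 2880958 = -1673659 + I*√1057798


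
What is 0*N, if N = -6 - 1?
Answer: 0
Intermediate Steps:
N = -7
0*N = 0*(-7) = 0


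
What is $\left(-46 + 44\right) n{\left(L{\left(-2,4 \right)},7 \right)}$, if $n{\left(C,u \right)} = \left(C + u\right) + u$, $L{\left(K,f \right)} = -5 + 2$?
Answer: $-22$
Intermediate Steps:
$L{\left(K,f \right)} = -3$
$n{\left(C,u \right)} = C + 2 u$
$\left(-46 + 44\right) n{\left(L{\left(-2,4 \right)},7 \right)} = \left(-46 + 44\right) \left(-3 + 2 \cdot 7\right) = - 2 \left(-3 + 14\right) = \left(-2\right) 11 = -22$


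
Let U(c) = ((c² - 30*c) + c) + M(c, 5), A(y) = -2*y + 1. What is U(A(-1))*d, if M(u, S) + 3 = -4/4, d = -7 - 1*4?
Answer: 902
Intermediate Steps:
d = -11 (d = -7 - 4 = -11)
M(u, S) = -4 (M(u, S) = -3 - 4/4 = -3 - 4*¼ = -3 - 1 = -4)
A(y) = 1 - 2*y
U(c) = -4 + c² - 29*c (U(c) = ((c² - 30*c) + c) - 4 = (c² - 29*c) - 4 = -4 + c² - 29*c)
U(A(-1))*d = (-4 + (1 - 2*(-1))² - 29*(1 - 2*(-1)))*(-11) = (-4 + (1 + 2)² - 29*(1 + 2))*(-11) = (-4 + 3² - 29*3)*(-11) = (-4 + 9 - 87)*(-11) = -82*(-11) = 902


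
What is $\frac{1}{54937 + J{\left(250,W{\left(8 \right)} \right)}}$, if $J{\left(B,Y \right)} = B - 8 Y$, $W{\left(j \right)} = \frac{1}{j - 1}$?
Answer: $\frac{7}{386301} \approx 1.8121 \cdot 10^{-5}$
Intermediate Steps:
$W{\left(j \right)} = \frac{1}{-1 + j}$
$\frac{1}{54937 + J{\left(250,W{\left(8 \right)} \right)}} = \frac{1}{54937 + \left(250 - \frac{8}{-1 + 8}\right)} = \frac{1}{54937 + \left(250 - \frac{8}{7}\right)} = \frac{1}{54937 + \frac{1742}{7}} = \frac{1}{\frac{386301}{7}} = \frac{7}{386301}$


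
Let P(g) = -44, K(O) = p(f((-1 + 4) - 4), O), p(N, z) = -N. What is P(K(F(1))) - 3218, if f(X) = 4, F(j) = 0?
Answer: -3262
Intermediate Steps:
K(O) = -4 (K(O) = -1*4 = -4)
P(K(F(1))) - 3218 = -44 - 3218 = -3262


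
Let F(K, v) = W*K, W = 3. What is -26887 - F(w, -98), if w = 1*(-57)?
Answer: -26716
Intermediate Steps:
w = -57
F(K, v) = 3*K
-26887 - F(w, -98) = -26887 - 3*(-57) = -26887 - 1*(-171) = -26887 + 171 = -26716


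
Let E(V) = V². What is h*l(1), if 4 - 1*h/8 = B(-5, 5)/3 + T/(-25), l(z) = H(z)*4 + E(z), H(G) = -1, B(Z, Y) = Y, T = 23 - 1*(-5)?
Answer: -2072/25 ≈ -82.880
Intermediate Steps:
T = 28 (T = 23 + 5 = 28)
l(z) = -4 + z² (l(z) = -1*4 + z² = -4 + z²)
h = 2072/75 (h = 32 - 8*(5/3 + 28/(-25)) = 32 - 8*(5*(⅓) + 28*(-1/25)) = 32 - 8*(5/3 - 28/25) = 32 - 8*41/75 = 32 - 328/75 = 2072/75 ≈ 27.627)
h*l(1) = 2072*(-4 + 1²)/75 = 2072*(-4 + 1)/75 = (2072/75)*(-3) = -2072/25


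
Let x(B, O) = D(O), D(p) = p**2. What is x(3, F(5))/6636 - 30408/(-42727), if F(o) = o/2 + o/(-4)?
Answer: 3229667983/4536581952 ≈ 0.71192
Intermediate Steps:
F(o) = o/4 (F(o) = o*(1/2) + o*(-1/4) = o/2 - o/4 = o/4)
x(B, O) = O**2
x(3, F(5))/6636 - 30408/(-42727) = ((1/4)*5)**2/6636 - 30408/(-42727) = (5/4)**2*(1/6636) - 30408*(-1/42727) = (25/16)*(1/6636) + 30408/42727 = 25/106176 + 30408/42727 = 3229667983/4536581952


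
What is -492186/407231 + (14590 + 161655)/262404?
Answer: -57379147549/106859043324 ≈ -0.53696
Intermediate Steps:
-492186/407231 + (14590 + 161655)/262404 = -492186*1/407231 + 176245*(1/262404) = -492186/407231 + 176245/262404 = -57379147549/106859043324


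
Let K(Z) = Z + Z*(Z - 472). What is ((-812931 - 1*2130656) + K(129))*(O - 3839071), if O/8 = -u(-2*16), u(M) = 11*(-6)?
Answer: 11468434113815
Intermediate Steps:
u(M) = -66
O = 528 (O = 8*(-1*(-66)) = 8*66 = 528)
K(Z) = Z + Z*(-472 + Z)
((-812931 - 1*2130656) + K(129))*(O - 3839071) = ((-812931 - 1*2130656) + 129*(-471 + 129))*(528 - 3839071) = ((-812931 - 2130656) + 129*(-342))*(-3838543) = (-2943587 - 44118)*(-3838543) = -2987705*(-3838543) = 11468434113815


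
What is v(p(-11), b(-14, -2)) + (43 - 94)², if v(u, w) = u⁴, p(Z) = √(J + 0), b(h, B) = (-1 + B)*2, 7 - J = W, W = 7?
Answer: 2601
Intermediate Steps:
J = 0 (J = 7 - 1*7 = 7 - 7 = 0)
b(h, B) = -2 + 2*B
p(Z) = 0 (p(Z) = √(0 + 0) = √0 = 0)
v(p(-11), b(-14, -2)) + (43 - 94)² = 0⁴ + (43 - 94)² = 0 + (-51)² = 0 + 2601 = 2601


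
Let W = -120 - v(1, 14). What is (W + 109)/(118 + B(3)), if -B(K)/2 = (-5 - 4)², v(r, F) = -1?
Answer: 5/22 ≈ 0.22727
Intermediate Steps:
B(K) = -162 (B(K) = -2*(-5 - 4)² = -2*(-9)² = -2*81 = -162)
W = -119 (W = -120 - 1*(-1) = -120 + 1 = -119)
(W + 109)/(118 + B(3)) = (-119 + 109)/(118 - 162) = -10/(-44) = -10*(-1/44) = 5/22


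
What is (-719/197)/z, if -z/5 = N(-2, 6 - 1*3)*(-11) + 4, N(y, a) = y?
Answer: 719/25610 ≈ 0.028075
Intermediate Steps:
z = -130 (z = -5*(-2*(-11) + 4) = -5*(22 + 4) = -5*26 = -130)
(-719/197)/z = -719/197/(-130) = -719*1/197*(-1/130) = -719/197*(-1/130) = 719/25610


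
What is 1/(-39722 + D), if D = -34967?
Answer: -1/74689 ≈ -1.3389e-5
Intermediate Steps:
1/(-39722 + D) = 1/(-39722 - 34967) = 1/(-74689) = -1/74689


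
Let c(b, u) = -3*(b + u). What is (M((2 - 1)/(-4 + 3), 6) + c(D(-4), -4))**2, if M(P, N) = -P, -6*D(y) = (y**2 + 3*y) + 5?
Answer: 1225/4 ≈ 306.25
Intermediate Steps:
D(y) = -5/6 - y/2 - y**2/6 (D(y) = -((y**2 + 3*y) + 5)/6 = -(5 + y**2 + 3*y)/6 = -5/6 - y/2 - y**2/6)
c(b, u) = -3*b - 3*u
(M((2 - 1)/(-4 + 3), 6) + c(D(-4), -4))**2 = (-(2 - 1)/(-4 + 3) + (-3*(-5/6 - 1/2*(-4) - 1/6*(-4)**2) - 3*(-4)))**2 = (-1/(-1) + (-3*(-5/6 + 2 - 1/6*16) + 12))**2 = (-(-1) + (-3*(-5/6 + 2 - 8/3) + 12))**2 = (-1*(-1) + (-3*(-3/2) + 12))**2 = (1 + (9/2 + 12))**2 = (1 + 33/2)**2 = (35/2)**2 = 1225/4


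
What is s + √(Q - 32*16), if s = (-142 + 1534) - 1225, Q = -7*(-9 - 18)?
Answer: 167 + I*√323 ≈ 167.0 + 17.972*I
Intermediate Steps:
Q = 189 (Q = -7*(-27) = 189)
s = 167 (s = 1392 - 1225 = 167)
s + √(Q - 32*16) = 167 + √(189 - 32*16) = 167 + √(189 - 512) = 167 + √(-323) = 167 + I*√323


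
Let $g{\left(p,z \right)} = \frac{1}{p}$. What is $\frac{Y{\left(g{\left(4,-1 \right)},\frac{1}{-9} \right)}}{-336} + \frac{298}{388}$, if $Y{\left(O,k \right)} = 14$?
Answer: $\frac{1691}{2328} \approx 0.72637$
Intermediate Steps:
$\frac{Y{\left(g{\left(4,-1 \right)},\frac{1}{-9} \right)}}{-336} + \frac{298}{388} = \frac{14}{-336} + \frac{298}{388} = 14 \left(- \frac{1}{336}\right) + 298 \cdot \frac{1}{388} = - \frac{1}{24} + \frac{149}{194} = \frac{1691}{2328}$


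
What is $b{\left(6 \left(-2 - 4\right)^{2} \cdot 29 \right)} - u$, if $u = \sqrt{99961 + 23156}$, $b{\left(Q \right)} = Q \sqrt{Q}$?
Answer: $- \sqrt{123117} + 37584 \sqrt{174} \approx 4.9542 \cdot 10^{5}$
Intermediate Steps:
$b{\left(Q \right)} = Q^{\frac{3}{2}}$
$u = \sqrt{123117} \approx 350.88$
$b{\left(6 \left(-2 - 4\right)^{2} \cdot 29 \right)} - u = \left(6 \left(-2 - 4\right)^{2} \cdot 29\right)^{\frac{3}{2}} - \sqrt{123117} = \left(6 \left(-6\right)^{2} \cdot 29\right)^{\frac{3}{2}} - \sqrt{123117} = \left(6 \cdot 36 \cdot 29\right)^{\frac{3}{2}} - \sqrt{123117} = \left(216 \cdot 29\right)^{\frac{3}{2}} - \sqrt{123117} = 6264^{\frac{3}{2}} - \sqrt{123117} = 37584 \sqrt{174} - \sqrt{123117} = - \sqrt{123117} + 37584 \sqrt{174}$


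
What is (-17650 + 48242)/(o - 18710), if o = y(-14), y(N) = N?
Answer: -7648/4681 ≈ -1.6338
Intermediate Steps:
o = -14
(-17650 + 48242)/(o - 18710) = (-17650 + 48242)/(-14 - 18710) = 30592/(-18724) = 30592*(-1/18724) = -7648/4681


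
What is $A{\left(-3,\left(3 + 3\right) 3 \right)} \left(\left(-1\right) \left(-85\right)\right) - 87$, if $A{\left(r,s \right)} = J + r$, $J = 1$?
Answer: $-257$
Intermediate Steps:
$A{\left(r,s \right)} = 1 + r$
$A{\left(-3,\left(3 + 3\right) 3 \right)} \left(\left(-1\right) \left(-85\right)\right) - 87 = \left(1 - 3\right) \left(\left(-1\right) \left(-85\right)\right) - 87 = \left(-2\right) 85 - 87 = -170 - 87 = -257$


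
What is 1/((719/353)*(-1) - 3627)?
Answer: -353/1281050 ≈ -0.00027556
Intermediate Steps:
1/((719/353)*(-1) - 3627) = 1/(-719/353 - 3627) = 1/(-1281050/353) = -353/1281050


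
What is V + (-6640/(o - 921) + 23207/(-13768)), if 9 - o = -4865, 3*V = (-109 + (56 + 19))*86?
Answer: -159687889669/163274712 ≈ -978.03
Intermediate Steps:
V = -2924/3 (V = ((-109 + (56 + 19))*86)/3 = ((-109 + 75)*86)/3 = (-34*86)/3 = (⅓)*(-2924) = -2924/3 ≈ -974.67)
o = 4874 (o = 9 - 1*(-4865) = 9 + 4865 = 4874)
V + (-6640/(o - 921) + 23207/(-13768)) = -2924/3 + (-6640/(4874 - 921) + 23207/(-13768)) = -2924/3 + (-6640/3953 + 23207*(-1/13768)) = -2924/3 + (-6640*1/3953 - 23207/13768) = -2924/3 + (-6640/3953 - 23207/13768) = -2924/3 - 183156791/54424904 = -159687889669/163274712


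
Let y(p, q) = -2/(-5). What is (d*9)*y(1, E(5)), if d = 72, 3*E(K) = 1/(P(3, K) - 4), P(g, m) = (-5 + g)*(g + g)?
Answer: 1296/5 ≈ 259.20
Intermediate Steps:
P(g, m) = 2*g*(-5 + g) (P(g, m) = (-5 + g)*(2*g) = 2*g*(-5 + g))
E(K) = -1/48 (E(K) = 1/(3*(2*3*(-5 + 3) - 4)) = 1/(3*(2*3*(-2) - 4)) = 1/(3*(-12 - 4)) = (1/3)/(-16) = (1/3)*(-1/16) = -1/48)
y(p, q) = 2/5 (y(p, q) = -2*(-1/5) = 2/5)
(d*9)*y(1, E(5)) = (72*9)*(2/5) = 648*(2/5) = 1296/5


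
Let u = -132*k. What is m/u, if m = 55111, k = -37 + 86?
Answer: -7873/924 ≈ -8.5206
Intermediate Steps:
k = 49
u = -6468 (u = -132*49 = -6468)
m/u = 55111/(-6468) = 55111*(-1/6468) = -7873/924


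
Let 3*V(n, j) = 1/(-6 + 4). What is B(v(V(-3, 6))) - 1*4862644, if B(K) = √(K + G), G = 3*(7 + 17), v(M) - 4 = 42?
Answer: -4862644 + √118 ≈ -4.8626e+6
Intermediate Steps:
V(n, j) = -⅙ (V(n, j) = 1/(3*(-6 + 4)) = (⅓)/(-2) = (⅓)*(-½) = -⅙)
v(M) = 46 (v(M) = 4 + 42 = 46)
G = 72 (G = 3*24 = 72)
B(K) = √(72 + K) (B(K) = √(K + 72) = √(72 + K))
B(v(V(-3, 6))) - 1*4862644 = √(72 + 46) - 1*4862644 = √118 - 4862644 = -4862644 + √118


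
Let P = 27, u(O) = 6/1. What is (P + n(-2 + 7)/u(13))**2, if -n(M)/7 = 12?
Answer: 169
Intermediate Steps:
u(O) = 6 (u(O) = 6*1 = 6)
n(M) = -84 (n(M) = -7*12 = -84)
(P + n(-2 + 7)/u(13))**2 = (27 - 84/6)**2 = (27 - 84*1/6)**2 = (27 - 14)**2 = 13**2 = 169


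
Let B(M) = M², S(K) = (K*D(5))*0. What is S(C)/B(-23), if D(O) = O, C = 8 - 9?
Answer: 0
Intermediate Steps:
C = -1
S(K) = 0 (S(K) = (K*5)*0 = (5*K)*0 = 0)
S(C)/B(-23) = 0/((-23)²) = 0/529 = 0*(1/529) = 0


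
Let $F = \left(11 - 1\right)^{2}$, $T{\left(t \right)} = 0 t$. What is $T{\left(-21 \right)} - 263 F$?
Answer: $-26300$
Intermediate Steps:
$T{\left(t \right)} = 0$
$F = 100$ ($F = 10^{2} = 100$)
$T{\left(-21 \right)} - 263 F = 0 - 26300 = -26300$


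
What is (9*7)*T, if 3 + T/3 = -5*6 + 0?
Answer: -6237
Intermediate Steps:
T = -99 (T = -9 + 3*(-5*6 + 0) = -9 + 3*(-30 + 0) = -9 + 3*(-30) = -9 - 90 = -99)
(9*7)*T = (9*7)*(-99) = 63*(-99) = -6237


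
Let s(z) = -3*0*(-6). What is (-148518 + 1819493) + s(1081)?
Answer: 1670975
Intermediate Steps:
s(z) = 0 (s(z) = 0*(-6) = 0)
(-148518 + 1819493) + s(1081) = (-148518 + 1819493) + 0 = 1670975 + 0 = 1670975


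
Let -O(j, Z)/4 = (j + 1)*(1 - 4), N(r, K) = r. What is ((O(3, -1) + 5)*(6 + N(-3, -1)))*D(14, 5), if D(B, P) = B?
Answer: 2226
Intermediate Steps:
O(j, Z) = 12 + 12*j (O(j, Z) = -4*(j + 1)*(1 - 4) = -4*(1 + j)*(-3) = -4*(-3 - 3*j) = 12 + 12*j)
((O(3, -1) + 5)*(6 + N(-3, -1)))*D(14, 5) = (((12 + 12*3) + 5)*(6 - 3))*14 = (((12 + 36) + 5)*3)*14 = ((48 + 5)*3)*14 = (53*3)*14 = 159*14 = 2226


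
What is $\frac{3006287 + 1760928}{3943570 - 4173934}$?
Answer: $- \frac{4767215}{230364} \approx -20.694$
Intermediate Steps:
$\frac{3006287 + 1760928}{3943570 - 4173934} = \frac{4767215}{-230364} = 4767215 \left(- \frac{1}{230364}\right) = - \frac{4767215}{230364}$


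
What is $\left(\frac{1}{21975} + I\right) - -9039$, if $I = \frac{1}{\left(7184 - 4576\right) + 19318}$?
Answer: $\frac{4355205824051}{481823850} \approx 9039.0$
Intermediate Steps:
$I = \frac{1}{21926}$ ($I = \frac{1}{\left(7184 - 4576\right) + 19318} = \frac{1}{2608 + 19318} = \frac{1}{21926} \approx 4.5608 \cdot 10^{-5}$)
$\left(\frac{1}{21975} + I\right) - -9039 = \left(\frac{1}{21975} + \frac{1}{21926}\right) - -9039 = \left(\frac{1}{21975} + \frac{1}{21926}\right) + 9039 = \frac{43901}{481823850} + 9039 = \frac{4355205824051}{481823850}$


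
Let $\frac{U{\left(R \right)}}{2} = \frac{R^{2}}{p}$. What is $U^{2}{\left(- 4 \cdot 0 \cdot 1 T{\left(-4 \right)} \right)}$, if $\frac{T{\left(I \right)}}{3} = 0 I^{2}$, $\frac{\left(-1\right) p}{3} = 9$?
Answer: $0$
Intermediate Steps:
$p = -27$ ($p = \left(-3\right) 9 = -27$)
$T{\left(I \right)} = 0$ ($T{\left(I \right)} = 3 \cdot 0 I^{2} = 3 \cdot 0 = 0$)
$U{\left(R \right)} = - \frac{2 R^{2}}{27}$ ($U{\left(R \right)} = 2 \frac{R^{2}}{-27} = 2 \left(- \frac{R^{2}}{27}\right) = - \frac{2 R^{2}}{27}$)
$U^{2}{\left(- 4 \cdot 0 \cdot 1 T{\left(-4 \right)} \right)} = \left(- \frac{2 \left(- 4 \cdot 0 \cdot 1 \cdot 0\right)^{2}}{27}\right)^{2} = \left(- \frac{2 \left(\left(-4\right) 0 \cdot 0\right)^{2}}{27}\right)^{2} = \left(- \frac{2 \left(0 \cdot 0\right)^{2}}{27}\right)^{2} = \left(- \frac{2 \cdot 0^{2}}{27}\right)^{2} = \left(\left(- \frac{2}{27}\right) 0\right)^{2} = 0^{2} = 0$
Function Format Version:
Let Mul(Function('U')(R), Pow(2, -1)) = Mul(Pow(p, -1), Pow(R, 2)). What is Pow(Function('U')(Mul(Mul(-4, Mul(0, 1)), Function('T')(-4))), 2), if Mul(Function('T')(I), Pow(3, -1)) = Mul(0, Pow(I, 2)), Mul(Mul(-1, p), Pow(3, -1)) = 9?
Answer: 0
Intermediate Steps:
p = -27 (p = Mul(-3, 9) = -27)
Function('T')(I) = 0 (Function('T')(I) = Mul(3, Mul(0, Pow(I, 2))) = Mul(3, 0) = 0)
Function('U')(R) = Mul(Rational(-2, 27), Pow(R, 2)) (Function('U')(R) = Mul(2, Mul(Pow(-27, -1), Pow(R, 2))) = Mul(2, Mul(Rational(-1, 27), Pow(R, 2))) = Mul(Rational(-2, 27), Pow(R, 2)))
Pow(Function('U')(Mul(Mul(-4, Mul(0, 1)), Function('T')(-4))), 2) = Pow(Mul(Rational(-2, 27), Pow(Mul(Mul(-4, Mul(0, 1)), 0), 2)), 2) = Pow(Mul(Rational(-2, 27), Pow(Mul(Mul(-4, 0), 0), 2)), 2) = Pow(Mul(Rational(-2, 27), Pow(Mul(0, 0), 2)), 2) = Pow(Mul(Rational(-2, 27), Pow(0, 2)), 2) = Pow(Mul(Rational(-2, 27), 0), 2) = Pow(0, 2) = 0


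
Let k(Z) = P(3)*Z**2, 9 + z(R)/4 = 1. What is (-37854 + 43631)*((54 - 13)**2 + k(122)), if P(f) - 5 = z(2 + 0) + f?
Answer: -2053925695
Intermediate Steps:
z(R) = -32 (z(R) = -36 + 4*1 = -36 + 4 = -32)
P(f) = -27 + f (P(f) = 5 + (-32 + f) = -27 + f)
k(Z) = -24*Z**2 (k(Z) = (-27 + 3)*Z**2 = -24*Z**2)
(-37854 + 43631)*((54 - 13)**2 + k(122)) = (-37854 + 43631)*((54 - 13)**2 - 24*122**2) = 5777*(41**2 - 24*14884) = 5777*(1681 - 357216) = 5777*(-355535) = -2053925695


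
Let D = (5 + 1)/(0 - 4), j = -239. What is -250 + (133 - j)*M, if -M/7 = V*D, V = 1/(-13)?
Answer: -7156/13 ≈ -550.46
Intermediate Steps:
D = -3/2 (D = 6/(-4) = 6*(-¼) = -3/2 ≈ -1.5000)
V = -1/13 ≈ -0.076923
M = -21/26 (M = -(-7)*(-3)/(13*2) = -7*3/26 = -21/26 ≈ -0.80769)
-250 + (133 - j)*M = -250 + (133 - 1*(-239))*(-21/26) = -250 + (133 + 239)*(-21/26) = -250 + 372*(-21/26) = -250 - 3906/13 = -7156/13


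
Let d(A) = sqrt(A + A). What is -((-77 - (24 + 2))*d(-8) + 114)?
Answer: -114 + 412*I ≈ -114.0 + 412.0*I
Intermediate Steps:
d(A) = sqrt(2)*sqrt(A) (d(A) = sqrt(2*A) = sqrt(2)*sqrt(A))
-((-77 - (24 + 2))*d(-8) + 114) = -((-77 - (24 + 2))*(sqrt(2)*sqrt(-8)) + 114) = -((-77 - 1*26)*(sqrt(2)*(2*I*sqrt(2))) + 114) = -((-77 - 26)*(4*I) + 114) = -(-412*I + 114) = -(114 - 412*I) = -114 + 412*I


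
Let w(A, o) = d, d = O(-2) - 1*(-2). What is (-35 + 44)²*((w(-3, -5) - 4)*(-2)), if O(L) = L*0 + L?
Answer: 648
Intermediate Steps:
O(L) = L (O(L) = 0 + L = L)
d = 0 (d = -2 - 1*(-2) = -2 + 2 = 0)
w(A, o) = 0
(-35 + 44)²*((w(-3, -5) - 4)*(-2)) = (-35 + 44)²*((0 - 4)*(-2)) = 9²*(-4*(-2)) = 81*8 = 648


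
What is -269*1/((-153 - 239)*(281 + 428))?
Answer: 269/277928 ≈ 0.00096788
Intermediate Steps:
-269*1/((-153 - 239)*(281 + 428)) = -269/(709*(-392)) = -269/(-277928) = -269*(-1/277928) = 269/277928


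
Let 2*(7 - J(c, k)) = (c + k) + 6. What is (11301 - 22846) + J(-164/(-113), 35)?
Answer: -2612385/226 ≈ -11559.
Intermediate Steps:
J(c, k) = 4 - c/2 - k/2 (J(c, k) = 7 - ((c + k) + 6)/2 = 7 - (6 + c + k)/2 = 7 + (-3 - c/2 - k/2) = 4 - c/2 - k/2)
(11301 - 22846) + J(-164/(-113), 35) = (11301 - 22846) + (4 - (-82)/(-113) - ½*35) = -11545 + (4 - (-82)*(-1)/113 - 35/2) = -11545 + (4 - ½*164/113 - 35/2) = -11545 + (4 - 82/113 - 35/2) = -11545 - 3215/226 = -2612385/226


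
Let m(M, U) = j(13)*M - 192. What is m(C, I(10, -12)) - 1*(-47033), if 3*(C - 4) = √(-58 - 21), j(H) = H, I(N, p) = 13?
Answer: 46893 + 13*I*√79/3 ≈ 46893.0 + 38.516*I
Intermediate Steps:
C = 4 + I*√79/3 (C = 4 + √(-58 - 21)/3 = 4 + √(-79)/3 = 4 + (I*√79)/3 = 4 + I*√79/3 ≈ 4.0 + 2.9627*I)
m(M, U) = -192 + 13*M (m(M, U) = 13*M - 192 = -192 + 13*M)
m(C, I(10, -12)) - 1*(-47033) = (-192 + 13*(4 + I*√79/3)) - 1*(-47033) = (-192 + (52 + 13*I*√79/3)) + 47033 = (-140 + 13*I*√79/3) + 47033 = 46893 + 13*I*√79/3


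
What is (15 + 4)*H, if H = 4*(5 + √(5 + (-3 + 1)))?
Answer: 380 + 76*√3 ≈ 511.64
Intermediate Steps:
H = 20 + 4*√3 (H = 4*(5 + √(5 - 2)) = 4*(5 + √3) = 20 + 4*√3 ≈ 26.928)
(15 + 4)*H = (15 + 4)*(20 + 4*√3) = 19*(20 + 4*√3) = 380 + 76*√3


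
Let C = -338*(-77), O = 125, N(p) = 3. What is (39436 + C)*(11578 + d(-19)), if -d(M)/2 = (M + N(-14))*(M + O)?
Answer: 979966140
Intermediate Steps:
C = 26026
d(M) = -2*(3 + M)*(125 + M) (d(M) = -2*(M + 3)*(M + 125) = -2*(3 + M)*(125 + M))
(39436 + C)*(11578 + d(-19)) = (39436 + 26026)*(11578 + (-750 - 256*(-19) - 2*(-19)²)) = 65462*(11578 + (-750 + 4864 - 2*361)) = 65462*(11578 + (-750 + 4864 - 722)) = 65462*(11578 + 3392) = 65462*14970 = 979966140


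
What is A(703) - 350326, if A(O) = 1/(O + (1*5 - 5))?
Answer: -246279177/703 ≈ -3.5033e+5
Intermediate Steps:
A(O) = 1/O (A(O) = 1/(O + (5 - 5)) = 1/(O + 0) = 1/O)
A(703) - 350326 = 1/703 - 350326 = -246279177/703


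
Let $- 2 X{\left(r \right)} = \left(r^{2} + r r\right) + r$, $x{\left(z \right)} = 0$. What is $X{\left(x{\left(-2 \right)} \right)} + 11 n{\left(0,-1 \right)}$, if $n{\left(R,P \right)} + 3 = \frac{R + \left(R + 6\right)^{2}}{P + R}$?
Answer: $-429$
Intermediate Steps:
$X{\left(r \right)} = - r^{2} - \frac{r}{2}$ ($X{\left(r \right)} = - \frac{\left(r^{2} + r r\right) + r}{2} = - \frac{\left(r^{2} + r^{2}\right) + r}{2} = - \frac{2 r^{2} + r}{2} = - \frac{r + 2 r^{2}}{2} = - r^{2} - \frac{r}{2}$)
$n{\left(R,P \right)} = -3 + \frac{R + \left(6 + R\right)^{2}}{P + R}$ ($n{\left(R,P \right)} = -3 + \frac{R + \left(R + 6\right)^{2}}{P + R} = -3 + \frac{R + \left(6 + R\right)^{2}}{P + R}$)
$X{\left(x{\left(-2 \right)} \right)} + 11 n{\left(0,-1 \right)} = \left(-1\right) 0 \left(\frac{1}{2} + 0\right) + 11 \frac{\left(6 + 0\right)^{2} - -3 - 0}{-1 + 0} = \left(-1\right) 0 \cdot \frac{1}{2} + 11 \frac{6^{2} + 3 + 0}{-1} = 0 + 11 \left(- (36 + 3 + 0)\right) = 0 + 11 \left(\left(-1\right) 39\right) = 0 + 11 \left(-39\right) = 0 - 429 = -429$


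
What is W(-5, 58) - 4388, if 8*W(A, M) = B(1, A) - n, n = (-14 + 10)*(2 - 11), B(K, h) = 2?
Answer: -17569/4 ≈ -4392.3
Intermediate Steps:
n = 36 (n = -4*(-9) = 36)
W(A, M) = -17/4 (W(A, M) = (2 - 1*36)/8 = (2 - 36)/8 = (⅛)*(-34) = -17/4)
W(-5, 58) - 4388 = -17/4 - 4388 = -17569/4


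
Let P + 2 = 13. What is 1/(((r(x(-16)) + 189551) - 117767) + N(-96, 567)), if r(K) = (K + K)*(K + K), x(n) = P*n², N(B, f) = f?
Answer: 1/31791775 ≈ 3.1455e-8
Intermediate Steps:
P = 11 (P = -2 + 13 = 11)
x(n) = 11*n²
r(K) = 4*K² (r(K) = (2*K)*(2*K) = 4*K²)
1/(((r(x(-16)) + 189551) - 117767) + N(-96, 567)) = 1/(((4*(11*(-16)²)² + 189551) - 117767) + 567) = 1/(((4*(11*256)² + 189551) - 117767) + 567) = 1/(((4*2816² + 189551) - 117767) + 567) = 1/(((4*7929856 + 189551) - 117767) + 567) = 1/(((31719424 + 189551) - 117767) + 567) = 1/((31908975 - 117767) + 567) = 1/(31791208 + 567) = 1/31791775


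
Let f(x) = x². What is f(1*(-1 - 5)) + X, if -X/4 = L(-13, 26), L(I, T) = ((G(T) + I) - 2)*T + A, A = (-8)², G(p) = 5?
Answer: 820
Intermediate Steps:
A = 64
L(I, T) = 64 + T*(3 + I) (L(I, T) = ((5 + I) - 2)*T + 64 = (3 + I)*T + 64 = T*(3 + I) + 64 = 64 + T*(3 + I))
X = 784 (X = -4*(64 + 3*26 - 13*26) = -4*(64 + 78 - 338) = -4*(-196) = 784)
f(1*(-1 - 5)) + X = (1*(-1 - 5))² + 784 = (1*(-6))² + 784 = (-6)² + 784 = 36 + 784 = 820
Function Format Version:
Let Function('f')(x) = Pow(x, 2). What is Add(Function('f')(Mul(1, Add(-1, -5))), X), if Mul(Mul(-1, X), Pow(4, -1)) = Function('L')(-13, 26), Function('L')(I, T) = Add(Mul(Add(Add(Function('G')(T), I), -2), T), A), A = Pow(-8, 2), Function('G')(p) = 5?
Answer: 820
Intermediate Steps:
A = 64
Function('L')(I, T) = Add(64, Mul(T, Add(3, I))) (Function('L')(I, T) = Add(Mul(Add(Add(5, I), -2), T), 64) = Add(Mul(Add(3, I), T), 64) = Add(Mul(T, Add(3, I)), 64) = Add(64, Mul(T, Add(3, I))))
X = 784 (X = Mul(-4, Add(64, Mul(3, 26), Mul(-13, 26))) = Mul(-4, Add(64, 78, -338)) = Mul(-4, -196) = 784)
Add(Function('f')(Mul(1, Add(-1, -5))), X) = Add(Pow(Mul(1, Add(-1, -5)), 2), 784) = Add(Pow(Mul(1, -6), 2), 784) = Add(Pow(-6, 2), 784) = Add(36, 784) = 820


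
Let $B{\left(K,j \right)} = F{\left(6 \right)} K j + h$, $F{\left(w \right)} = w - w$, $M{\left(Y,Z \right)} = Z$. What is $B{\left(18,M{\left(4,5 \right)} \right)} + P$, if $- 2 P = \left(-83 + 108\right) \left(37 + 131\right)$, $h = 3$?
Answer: $-2097$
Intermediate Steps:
$F{\left(w \right)} = 0$
$B{\left(K,j \right)} = 3$ ($B{\left(K,j \right)} = 0 K j + 3 = 0 j + 3 = 0 + 3 = 3$)
$P = -2100$ ($P = - \frac{\left(-83 + 108\right) \left(37 + 131\right)}{2} = - \frac{25 \cdot 168}{2} = \left(- \frac{1}{2}\right) 4200 = -2100$)
$B{\left(18,M{\left(4,5 \right)} \right)} + P = 3 - 2100 = -2097$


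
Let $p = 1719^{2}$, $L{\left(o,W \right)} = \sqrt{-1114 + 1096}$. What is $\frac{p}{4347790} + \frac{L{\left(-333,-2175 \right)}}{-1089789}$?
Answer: $\frac{2954961}{4347790} - \frac{i \sqrt{2}}{363263} \approx 0.67965 - 3.8931 \cdot 10^{-6} i$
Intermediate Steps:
$L{\left(o,W \right)} = 3 i \sqrt{2}$ ($L{\left(o,W \right)} = \sqrt{-18} = 3 i \sqrt{2}$)
$p = 2954961$
$\frac{p}{4347790} + \frac{L{\left(-333,-2175 \right)}}{-1089789} = \frac{2954961}{4347790} + \frac{3 i \sqrt{2}}{-1089789} = 2954961 \cdot \frac{1}{4347790} + 3 i \sqrt{2} \left(- \frac{1}{1089789}\right) = \frac{2954961}{4347790} - \frac{i \sqrt{2}}{363263}$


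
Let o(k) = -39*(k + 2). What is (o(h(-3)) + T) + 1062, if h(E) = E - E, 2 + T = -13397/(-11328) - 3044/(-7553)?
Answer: 84155967061/85560384 ≈ 983.59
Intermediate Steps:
T = -35450795/85560384 (T = -2 + (-13397/(-11328) - 3044/(-7553)) = -2 + (-13397*(-1/11328) - 3044*(-1/7553)) = -2 + (13397/11328 + 3044/7553) = -2 + 135669973/85560384 = -35450795/85560384 ≈ -0.41434)
h(E) = 0
o(k) = -78 - 39*k (o(k) = -39*(2 + k) = -78 - 39*k)
(o(h(-3)) + T) + 1062 = ((-78 - 39*0) - 35450795/85560384) + 1062 = ((-78 + 0) - 35450795/85560384) + 1062 = (-78 - 35450795/85560384) + 1062 = -6709160747/85560384 + 1062 = 84155967061/85560384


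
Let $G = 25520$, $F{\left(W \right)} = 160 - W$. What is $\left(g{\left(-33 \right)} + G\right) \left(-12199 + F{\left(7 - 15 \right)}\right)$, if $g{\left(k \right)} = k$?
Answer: $-306634097$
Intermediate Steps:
$\left(g{\left(-33 \right)} + G\right) \left(-12199 + F{\left(7 - 15 \right)}\right) = \left(-33 + 25520\right) \left(-12199 + \left(160 - \left(7 - 15\right)\right)\right) = 25487 \left(-12199 + \left(160 - \left(7 - 15\right)\right)\right) = 25487 \left(-12199 + \left(160 - -8\right)\right) = 25487 \left(-12199 + \left(160 + 8\right)\right) = 25487 \left(-12199 + 168\right) = 25487 \left(-12031\right) = -306634097$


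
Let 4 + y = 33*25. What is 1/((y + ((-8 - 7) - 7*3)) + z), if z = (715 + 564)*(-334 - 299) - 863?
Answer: -1/809685 ≈ -1.2350e-6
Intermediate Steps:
z = -810470 (z = 1279*(-633) - 863 = -809607 - 863 = -810470)
y = 821 (y = -4 + 33*25 = -4 + 825 = 821)
1/((y + ((-8 - 7) - 7*3)) + z) = 1/((821 + ((-8 - 7) - 7*3)) - 810470) = 1/((821 + (-15 - 21)) - 810470) = 1/((821 - 36) - 810470) = 1/(785 - 810470) = 1/(-809685) = -1/809685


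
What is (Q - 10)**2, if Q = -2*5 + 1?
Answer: 361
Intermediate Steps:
Q = -9 (Q = -10 + 1 = -9)
(Q - 10)**2 = (-9 - 10)**2 = (-19)**2 = 361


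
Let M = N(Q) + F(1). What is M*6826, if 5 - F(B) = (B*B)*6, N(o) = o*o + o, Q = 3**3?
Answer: 5153630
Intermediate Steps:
Q = 27
N(o) = o + o**2 (N(o) = o**2 + o = o + o**2)
F(B) = 5 - 6*B**2 (F(B) = 5 - B*B*6 = 5 - B**2*6 = 5 - 6*B**2)
M = 755 (M = 27*(1 + 27) + (5 - 6*1**2) = 27*28 + (5 - 6*1) = 756 + (5 - 6) = 756 - 1 = 755)
M*6826 = 755*6826 = 5153630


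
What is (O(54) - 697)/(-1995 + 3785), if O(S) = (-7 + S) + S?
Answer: -298/895 ≈ -0.33296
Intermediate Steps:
O(S) = -7 + 2*S
(O(54) - 697)/(-1995 + 3785) = ((-7 + 2*54) - 697)/(-1995 + 3785) = ((-7 + 108) - 697)/1790 = (101 - 697)*(1/1790) = -596*1/1790 = -298/895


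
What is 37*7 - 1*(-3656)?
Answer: 3915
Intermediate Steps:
37*7 - 1*(-3656) = 259 + 3656 = 3915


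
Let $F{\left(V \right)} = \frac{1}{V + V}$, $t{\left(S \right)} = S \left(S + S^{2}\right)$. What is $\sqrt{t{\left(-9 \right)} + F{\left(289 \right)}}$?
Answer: $\frac{i \sqrt{749086}}{34} \approx 25.456 i$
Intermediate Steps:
$F{\left(V \right)} = \frac{1}{2 V}$
$\sqrt{t{\left(-9 \right)} + F{\left(289 \right)}} = \sqrt{\left(-9\right)^{2} \left(1 - 9\right) + \frac{1}{2 \cdot 289}} = \sqrt{81 \left(-8\right) + \frac{1}{2} \cdot \frac{1}{289}} = \sqrt{-648 + \frac{1}{578}} = \sqrt{- \frac{374543}{578}} = \frac{i \sqrt{749086}}{34}$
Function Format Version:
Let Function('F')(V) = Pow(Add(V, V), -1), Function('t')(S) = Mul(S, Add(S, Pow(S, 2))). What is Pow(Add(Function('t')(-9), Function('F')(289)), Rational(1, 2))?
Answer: Mul(Rational(1, 34), I, Pow(749086, Rational(1, 2))) ≈ Mul(25.456, I)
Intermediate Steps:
Function('F')(V) = Mul(Rational(1, 2), Pow(V, -1)) (Function('F')(V) = Pow(Mul(2, V), -1) = Mul(Rational(1, 2), Pow(V, -1)))
Pow(Add(Function('t')(-9), Function('F')(289)), Rational(1, 2)) = Pow(Add(Mul(Pow(-9, 2), Add(1, -9)), Mul(Rational(1, 2), Pow(289, -1))), Rational(1, 2)) = Pow(Add(Mul(81, -8), Mul(Rational(1, 2), Rational(1, 289))), Rational(1, 2)) = Pow(Add(-648, Rational(1, 578)), Rational(1, 2)) = Pow(Rational(-374543, 578), Rational(1, 2)) = Mul(Rational(1, 34), I, Pow(749086, Rational(1, 2)))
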